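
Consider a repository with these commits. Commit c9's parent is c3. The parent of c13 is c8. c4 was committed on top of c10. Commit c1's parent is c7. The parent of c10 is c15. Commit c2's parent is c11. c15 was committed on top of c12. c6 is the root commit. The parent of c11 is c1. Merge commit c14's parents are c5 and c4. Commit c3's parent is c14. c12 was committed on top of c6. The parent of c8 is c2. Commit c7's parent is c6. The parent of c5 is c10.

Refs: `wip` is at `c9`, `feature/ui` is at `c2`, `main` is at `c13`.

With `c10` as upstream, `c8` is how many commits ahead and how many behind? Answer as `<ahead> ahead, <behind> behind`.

5 ahead, 3 behind

Reachable from c8: {c1, c11, c2, c6, c7, c8}.
Reachable from c10: {c10, c12, c15, c6}.
Only in c8's history (ahead): {c1, c11, c2, c7, c8} — 5.
Only in c10's history (behind): {c10, c12, c15} — 3.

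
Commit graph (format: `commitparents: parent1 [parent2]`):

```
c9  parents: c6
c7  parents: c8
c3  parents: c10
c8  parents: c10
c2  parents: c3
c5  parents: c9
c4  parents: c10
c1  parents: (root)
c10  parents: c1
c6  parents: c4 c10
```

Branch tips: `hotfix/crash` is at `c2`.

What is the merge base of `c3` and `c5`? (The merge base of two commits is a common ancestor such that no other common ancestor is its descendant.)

Ancestors of c3: {c1, c10, c3}.
Ancestors of c5: {c1, c10, c4, c5, c6, c9}.
Common ancestors: {c1, c10}.
Among these, c10 is not an ancestor of any other common ancestor — it is the merge base.

c10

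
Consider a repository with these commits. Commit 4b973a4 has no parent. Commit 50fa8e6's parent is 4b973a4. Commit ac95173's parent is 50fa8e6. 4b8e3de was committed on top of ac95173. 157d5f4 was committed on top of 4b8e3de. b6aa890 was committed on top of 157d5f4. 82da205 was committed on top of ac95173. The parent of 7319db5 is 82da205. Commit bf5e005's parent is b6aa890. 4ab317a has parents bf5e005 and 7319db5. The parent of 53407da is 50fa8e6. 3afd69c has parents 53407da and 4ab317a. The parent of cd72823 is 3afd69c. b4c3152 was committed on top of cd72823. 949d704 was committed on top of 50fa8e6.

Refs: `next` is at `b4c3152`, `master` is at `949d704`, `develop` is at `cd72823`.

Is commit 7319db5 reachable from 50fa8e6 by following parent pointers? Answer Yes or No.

No

Ancestors of 50fa8e6: {4b973a4, 50fa8e6}.
7319db5 is not in that set, so it is not an ancestor of 50fa8e6.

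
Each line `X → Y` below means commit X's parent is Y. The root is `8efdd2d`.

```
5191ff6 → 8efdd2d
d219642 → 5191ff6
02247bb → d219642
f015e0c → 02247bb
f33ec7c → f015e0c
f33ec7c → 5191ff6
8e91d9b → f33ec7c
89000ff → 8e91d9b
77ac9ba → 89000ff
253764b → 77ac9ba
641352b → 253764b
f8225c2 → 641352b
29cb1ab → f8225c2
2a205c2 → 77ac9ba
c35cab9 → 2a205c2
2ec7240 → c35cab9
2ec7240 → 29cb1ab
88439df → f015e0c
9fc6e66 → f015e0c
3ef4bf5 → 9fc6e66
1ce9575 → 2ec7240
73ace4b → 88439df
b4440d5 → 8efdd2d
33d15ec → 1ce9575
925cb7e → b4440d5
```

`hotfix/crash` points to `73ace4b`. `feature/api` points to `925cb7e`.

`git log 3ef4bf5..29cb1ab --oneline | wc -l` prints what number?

8

Reachable from 29cb1ab: {02247bb, 253764b, 29cb1ab, 5191ff6, 641352b, 77ac9ba, 89000ff, 8e91d9b, 8efdd2d, d219642, f015e0c, f33ec7c, f8225c2}.
Reachable from 3ef4bf5: {02247bb, 3ef4bf5, 5191ff6, 8efdd2d, 9fc6e66, d219642, f015e0c}.
In 29cb1ab's history but not 3ef4bf5's: {253764b, 29cb1ab, 641352b, 77ac9ba, 89000ff, 8e91d9b, f33ec7c, f8225c2} — 8 commits.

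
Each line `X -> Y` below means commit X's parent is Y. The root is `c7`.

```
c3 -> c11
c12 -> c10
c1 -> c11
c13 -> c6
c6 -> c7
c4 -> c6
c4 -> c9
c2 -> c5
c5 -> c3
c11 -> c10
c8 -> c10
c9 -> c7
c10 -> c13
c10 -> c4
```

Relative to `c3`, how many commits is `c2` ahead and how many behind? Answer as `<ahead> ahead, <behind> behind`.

Reachable from c2: {c10, c11, c13, c2, c3, c4, c5, c6, c7, c9}.
Reachable from c3: {c10, c11, c13, c3, c4, c6, c7, c9}.
Only in c2's history (ahead): {c2, c5} — 2.
Only in c3's history (behind): {} — 0.

2 ahead, 0 behind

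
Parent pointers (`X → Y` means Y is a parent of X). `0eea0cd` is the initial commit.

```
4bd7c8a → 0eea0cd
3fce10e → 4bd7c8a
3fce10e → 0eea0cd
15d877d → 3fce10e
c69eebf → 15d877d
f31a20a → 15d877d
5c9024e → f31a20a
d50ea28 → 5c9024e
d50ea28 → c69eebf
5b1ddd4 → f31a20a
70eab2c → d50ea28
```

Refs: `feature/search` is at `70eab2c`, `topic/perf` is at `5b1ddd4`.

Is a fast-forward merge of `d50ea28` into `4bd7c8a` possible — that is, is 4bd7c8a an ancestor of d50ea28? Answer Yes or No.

Yes

A fast-forward from 4bd7c8a to d50ea28 is possible iff 4bd7c8a is an ancestor of d50ea28.
Ancestors of d50ea28: {0eea0cd, 15d877d, 3fce10e, 4bd7c8a, 5c9024e, c69eebf, d50ea28, f31a20a}.
4bd7c8a is among them, so fast-forward is possible.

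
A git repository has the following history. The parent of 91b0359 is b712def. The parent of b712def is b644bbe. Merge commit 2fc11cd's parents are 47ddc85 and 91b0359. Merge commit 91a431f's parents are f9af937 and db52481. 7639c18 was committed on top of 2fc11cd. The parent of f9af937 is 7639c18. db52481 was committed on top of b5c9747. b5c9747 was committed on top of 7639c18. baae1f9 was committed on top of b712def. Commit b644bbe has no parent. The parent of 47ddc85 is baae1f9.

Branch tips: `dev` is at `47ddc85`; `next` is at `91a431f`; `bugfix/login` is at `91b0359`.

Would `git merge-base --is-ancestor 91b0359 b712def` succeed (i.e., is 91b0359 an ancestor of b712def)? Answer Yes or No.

No

Ancestors of b712def: {b644bbe, b712def}.
91b0359 is not in that set, so it is not an ancestor of b712def.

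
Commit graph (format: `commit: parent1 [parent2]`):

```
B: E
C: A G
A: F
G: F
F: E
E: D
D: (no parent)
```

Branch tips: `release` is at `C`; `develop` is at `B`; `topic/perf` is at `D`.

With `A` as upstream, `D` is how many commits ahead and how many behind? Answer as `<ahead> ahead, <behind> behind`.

Reachable from D: {D}.
Reachable from A: {A, D, E, F}.
Only in D's history (ahead): {} — 0.
Only in A's history (behind): {A, E, F} — 3.

0 ahead, 3 behind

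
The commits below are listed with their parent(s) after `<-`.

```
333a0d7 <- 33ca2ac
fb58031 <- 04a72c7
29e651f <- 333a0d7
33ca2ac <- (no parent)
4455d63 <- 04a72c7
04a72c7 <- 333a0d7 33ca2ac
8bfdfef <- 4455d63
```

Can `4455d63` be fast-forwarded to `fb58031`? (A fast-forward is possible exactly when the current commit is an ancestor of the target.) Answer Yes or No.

A fast-forward from 4455d63 to fb58031 is possible iff 4455d63 is an ancestor of fb58031.
Ancestors of fb58031: {04a72c7, 333a0d7, 33ca2ac, fb58031}.
4455d63 is not among them, so fast-forward is not possible.

No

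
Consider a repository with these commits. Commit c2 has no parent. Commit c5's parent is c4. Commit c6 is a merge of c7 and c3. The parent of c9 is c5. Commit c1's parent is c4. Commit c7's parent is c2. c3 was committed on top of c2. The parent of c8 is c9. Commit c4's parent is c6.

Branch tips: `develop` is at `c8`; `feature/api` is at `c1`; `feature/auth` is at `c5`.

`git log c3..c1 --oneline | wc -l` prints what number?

4

Reachable from c1: {c1, c2, c3, c4, c6, c7}.
Reachable from c3: {c2, c3}.
In c1's history but not c3's: {c1, c4, c6, c7} — 4 commits.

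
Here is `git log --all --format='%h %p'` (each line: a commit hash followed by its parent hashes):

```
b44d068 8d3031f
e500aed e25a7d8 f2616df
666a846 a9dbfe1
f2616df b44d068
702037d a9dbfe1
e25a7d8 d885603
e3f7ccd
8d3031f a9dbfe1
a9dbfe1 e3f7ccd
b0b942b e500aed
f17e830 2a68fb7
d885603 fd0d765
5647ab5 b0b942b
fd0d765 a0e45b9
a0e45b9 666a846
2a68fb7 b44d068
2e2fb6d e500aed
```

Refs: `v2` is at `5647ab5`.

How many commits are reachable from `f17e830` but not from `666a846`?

4

Reachable from f17e830: {2a68fb7, 8d3031f, a9dbfe1, b44d068, e3f7ccd, f17e830}.
Reachable from 666a846: {666a846, a9dbfe1, e3f7ccd}.
In f17e830's history but not 666a846's: {2a68fb7, 8d3031f, b44d068, f17e830} — 4 commits.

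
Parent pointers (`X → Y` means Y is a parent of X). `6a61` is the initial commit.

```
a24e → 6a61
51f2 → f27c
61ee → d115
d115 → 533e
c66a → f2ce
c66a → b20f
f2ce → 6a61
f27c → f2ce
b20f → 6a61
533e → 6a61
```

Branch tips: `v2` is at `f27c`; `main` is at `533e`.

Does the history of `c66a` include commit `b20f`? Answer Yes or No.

Yes

Ancestors of c66a (commits reachable by following parents): {6a61, b20f, c66a, f2ce}.
b20f is in that set, so it is an ancestor of c66a.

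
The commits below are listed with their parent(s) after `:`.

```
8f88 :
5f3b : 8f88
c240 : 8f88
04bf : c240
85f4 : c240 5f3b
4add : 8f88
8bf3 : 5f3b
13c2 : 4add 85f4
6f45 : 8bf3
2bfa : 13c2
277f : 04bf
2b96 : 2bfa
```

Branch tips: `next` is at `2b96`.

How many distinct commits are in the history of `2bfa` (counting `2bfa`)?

7

Walking parent pointers from 2bfa: reachable set = {13c2, 2bfa, 4add, 5f3b, 85f4, 8f88, c240}.
That is 7 commits.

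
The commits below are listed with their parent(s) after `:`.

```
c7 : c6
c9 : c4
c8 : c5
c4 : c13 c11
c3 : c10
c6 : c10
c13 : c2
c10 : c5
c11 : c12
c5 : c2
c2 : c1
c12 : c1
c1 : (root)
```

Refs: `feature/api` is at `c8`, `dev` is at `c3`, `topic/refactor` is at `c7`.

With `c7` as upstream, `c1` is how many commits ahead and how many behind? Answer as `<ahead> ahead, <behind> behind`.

Reachable from c1: {c1}.
Reachable from c7: {c1, c10, c2, c5, c6, c7}.
Only in c1's history (ahead): {} — 0.
Only in c7's history (behind): {c10, c2, c5, c6, c7} — 5.

0 ahead, 5 behind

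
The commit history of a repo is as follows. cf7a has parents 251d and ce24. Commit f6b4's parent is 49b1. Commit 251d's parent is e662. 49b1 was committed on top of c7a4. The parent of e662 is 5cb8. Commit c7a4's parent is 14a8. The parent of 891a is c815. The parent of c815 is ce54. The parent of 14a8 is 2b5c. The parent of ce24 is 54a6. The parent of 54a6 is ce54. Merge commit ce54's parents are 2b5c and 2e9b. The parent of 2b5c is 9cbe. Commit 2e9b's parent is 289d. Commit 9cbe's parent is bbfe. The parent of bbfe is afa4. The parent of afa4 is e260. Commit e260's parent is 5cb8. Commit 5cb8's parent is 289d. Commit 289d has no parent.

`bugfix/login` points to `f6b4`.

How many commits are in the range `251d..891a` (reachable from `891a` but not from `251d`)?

9

Reachable from 891a: {289d, 2b5c, 2e9b, 5cb8, 891a, 9cbe, afa4, bbfe, c815, ce54, e260}.
Reachable from 251d: {251d, 289d, 5cb8, e662}.
In 891a's history but not 251d's: {2b5c, 2e9b, 891a, 9cbe, afa4, bbfe, c815, ce54, e260} — 9 commits.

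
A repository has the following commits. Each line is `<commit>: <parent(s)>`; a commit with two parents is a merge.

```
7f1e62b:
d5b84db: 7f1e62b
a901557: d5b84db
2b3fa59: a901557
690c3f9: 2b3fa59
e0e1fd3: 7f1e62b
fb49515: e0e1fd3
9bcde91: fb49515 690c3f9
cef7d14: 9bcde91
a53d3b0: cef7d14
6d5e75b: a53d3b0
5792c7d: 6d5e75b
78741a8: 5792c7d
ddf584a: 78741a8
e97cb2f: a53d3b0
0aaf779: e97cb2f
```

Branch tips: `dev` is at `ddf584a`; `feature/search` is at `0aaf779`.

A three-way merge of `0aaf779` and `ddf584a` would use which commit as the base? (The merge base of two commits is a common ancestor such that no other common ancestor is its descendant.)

a53d3b0

Ancestors of 0aaf779: {0aaf779, 2b3fa59, 690c3f9, 7f1e62b, 9bcde91, a53d3b0, a901557, cef7d14, d5b84db, e0e1fd3, e97cb2f, fb49515}.
Ancestors of ddf584a: {2b3fa59, 5792c7d, 690c3f9, 6d5e75b, 78741a8, 7f1e62b, 9bcde91, a53d3b0, a901557, cef7d14, d5b84db, ddf584a, e0e1fd3, fb49515}.
Common ancestors: {2b3fa59, 690c3f9, 7f1e62b, 9bcde91, a53d3b0, a901557, cef7d14, d5b84db, e0e1fd3, fb49515}.
Among these, a53d3b0 is not an ancestor of any other common ancestor — it is the merge base.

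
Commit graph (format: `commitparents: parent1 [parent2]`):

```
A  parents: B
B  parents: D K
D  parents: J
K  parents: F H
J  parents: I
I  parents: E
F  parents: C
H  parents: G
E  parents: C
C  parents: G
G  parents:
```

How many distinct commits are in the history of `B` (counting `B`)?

Walking parent pointers from B: reachable set = {B, C, D, E, F, G, H, I, J, K}.
That is 10 commits.

10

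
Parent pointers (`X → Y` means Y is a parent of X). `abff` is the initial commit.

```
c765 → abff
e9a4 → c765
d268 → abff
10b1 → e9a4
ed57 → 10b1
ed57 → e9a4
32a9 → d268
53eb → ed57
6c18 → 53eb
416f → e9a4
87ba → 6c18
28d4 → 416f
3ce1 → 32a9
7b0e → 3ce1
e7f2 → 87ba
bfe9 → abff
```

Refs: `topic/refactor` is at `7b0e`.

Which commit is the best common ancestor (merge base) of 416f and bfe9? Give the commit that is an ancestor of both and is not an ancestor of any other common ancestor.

abff

Ancestors of 416f: {416f, abff, c765, e9a4}.
Ancestors of bfe9: {abff, bfe9}.
Common ancestors: {abff}.
The only common ancestor is abff, so it is the merge base.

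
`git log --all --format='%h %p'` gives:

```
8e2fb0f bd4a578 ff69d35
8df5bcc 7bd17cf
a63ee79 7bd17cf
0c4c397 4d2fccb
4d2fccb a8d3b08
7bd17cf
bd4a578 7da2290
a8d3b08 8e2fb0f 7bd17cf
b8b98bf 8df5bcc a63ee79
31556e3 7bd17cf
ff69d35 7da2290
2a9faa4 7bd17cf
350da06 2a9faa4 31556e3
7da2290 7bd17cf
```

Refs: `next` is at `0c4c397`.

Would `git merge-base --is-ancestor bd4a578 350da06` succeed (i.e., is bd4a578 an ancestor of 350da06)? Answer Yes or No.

No

Ancestors of 350da06: {2a9faa4, 31556e3, 350da06, 7bd17cf}.
bd4a578 is not in that set, so it is not an ancestor of 350da06.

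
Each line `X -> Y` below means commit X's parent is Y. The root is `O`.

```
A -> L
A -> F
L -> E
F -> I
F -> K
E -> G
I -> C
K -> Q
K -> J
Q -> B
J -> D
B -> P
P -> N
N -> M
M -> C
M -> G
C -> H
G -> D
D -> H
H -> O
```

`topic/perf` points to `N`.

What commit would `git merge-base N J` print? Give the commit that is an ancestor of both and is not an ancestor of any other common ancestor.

Ancestors of N: {C, D, G, H, M, N, O}.
Ancestors of J: {D, H, J, O}.
Common ancestors: {D, H, O}.
Among these, D is not an ancestor of any other common ancestor — it is the merge base.

D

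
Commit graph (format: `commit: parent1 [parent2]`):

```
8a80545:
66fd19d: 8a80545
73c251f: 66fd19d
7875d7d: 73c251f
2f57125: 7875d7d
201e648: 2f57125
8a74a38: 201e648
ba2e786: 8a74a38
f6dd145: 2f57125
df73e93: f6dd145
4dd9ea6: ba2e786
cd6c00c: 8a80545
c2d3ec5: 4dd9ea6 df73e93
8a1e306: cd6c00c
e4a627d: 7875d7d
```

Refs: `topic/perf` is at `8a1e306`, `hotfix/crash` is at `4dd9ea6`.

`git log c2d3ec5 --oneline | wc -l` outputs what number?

Walking parent pointers from c2d3ec5: reachable set = {201e648, 2f57125, 4dd9ea6, 66fd19d, 73c251f, 7875d7d, 8a74a38, 8a80545, ba2e786, c2d3ec5, df73e93, f6dd145}.
That is 12 commits.

12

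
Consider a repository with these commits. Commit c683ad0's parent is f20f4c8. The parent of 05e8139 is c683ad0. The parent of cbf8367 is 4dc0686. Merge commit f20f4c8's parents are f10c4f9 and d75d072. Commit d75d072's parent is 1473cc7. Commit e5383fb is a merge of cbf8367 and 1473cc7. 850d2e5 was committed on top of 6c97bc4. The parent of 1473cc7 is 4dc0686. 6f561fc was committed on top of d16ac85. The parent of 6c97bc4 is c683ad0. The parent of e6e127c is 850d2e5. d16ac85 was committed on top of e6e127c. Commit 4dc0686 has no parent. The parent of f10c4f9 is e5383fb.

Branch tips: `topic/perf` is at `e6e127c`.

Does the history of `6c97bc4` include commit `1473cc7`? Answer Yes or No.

Yes

Ancestors of 6c97bc4 (commits reachable by following parents): {1473cc7, 4dc0686, 6c97bc4, c683ad0, cbf8367, d75d072, e5383fb, f10c4f9, f20f4c8}.
1473cc7 is in that set, so it is an ancestor of 6c97bc4.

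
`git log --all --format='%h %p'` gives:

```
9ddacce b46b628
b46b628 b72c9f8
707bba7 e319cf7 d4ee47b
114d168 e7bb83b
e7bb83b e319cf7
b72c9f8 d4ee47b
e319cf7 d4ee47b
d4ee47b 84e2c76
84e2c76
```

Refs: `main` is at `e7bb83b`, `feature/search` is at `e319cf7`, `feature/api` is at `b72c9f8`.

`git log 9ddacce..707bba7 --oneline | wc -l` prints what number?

Reachable from 707bba7: {707bba7, 84e2c76, d4ee47b, e319cf7}.
Reachable from 9ddacce: {84e2c76, 9ddacce, b46b628, b72c9f8, d4ee47b}.
In 707bba7's history but not 9ddacce's: {707bba7, e319cf7} — 2 commits.

2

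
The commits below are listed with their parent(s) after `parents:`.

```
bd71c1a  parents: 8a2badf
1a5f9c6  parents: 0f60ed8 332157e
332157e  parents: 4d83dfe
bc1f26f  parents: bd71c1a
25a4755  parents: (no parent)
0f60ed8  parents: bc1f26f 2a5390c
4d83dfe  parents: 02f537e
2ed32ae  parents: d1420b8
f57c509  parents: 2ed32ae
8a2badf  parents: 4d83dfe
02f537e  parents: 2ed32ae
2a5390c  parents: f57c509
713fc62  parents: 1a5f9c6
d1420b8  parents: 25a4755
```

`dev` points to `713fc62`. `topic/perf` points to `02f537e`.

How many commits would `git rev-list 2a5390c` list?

Walking parent pointers from 2a5390c: reachable set = {25a4755, 2a5390c, 2ed32ae, d1420b8, f57c509}.
That is 5 commits.

5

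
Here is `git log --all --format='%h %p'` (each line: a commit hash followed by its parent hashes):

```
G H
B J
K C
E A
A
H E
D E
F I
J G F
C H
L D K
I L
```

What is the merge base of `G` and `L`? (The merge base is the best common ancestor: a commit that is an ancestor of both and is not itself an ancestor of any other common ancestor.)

H

Ancestors of G: {A, E, G, H}.
Ancestors of L: {A, C, D, E, H, K, L}.
Common ancestors: {A, E, H}.
Among these, H is not an ancestor of any other common ancestor — it is the merge base.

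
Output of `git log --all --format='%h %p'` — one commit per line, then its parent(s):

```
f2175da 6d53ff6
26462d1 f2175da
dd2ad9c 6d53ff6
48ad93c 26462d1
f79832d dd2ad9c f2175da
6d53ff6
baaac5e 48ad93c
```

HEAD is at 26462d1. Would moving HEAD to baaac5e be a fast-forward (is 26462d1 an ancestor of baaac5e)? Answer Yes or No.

Yes

A fast-forward from 26462d1 to baaac5e is possible iff 26462d1 is an ancestor of baaac5e.
Ancestors of baaac5e: {26462d1, 48ad93c, 6d53ff6, baaac5e, f2175da}.
26462d1 is among them, so fast-forward is possible.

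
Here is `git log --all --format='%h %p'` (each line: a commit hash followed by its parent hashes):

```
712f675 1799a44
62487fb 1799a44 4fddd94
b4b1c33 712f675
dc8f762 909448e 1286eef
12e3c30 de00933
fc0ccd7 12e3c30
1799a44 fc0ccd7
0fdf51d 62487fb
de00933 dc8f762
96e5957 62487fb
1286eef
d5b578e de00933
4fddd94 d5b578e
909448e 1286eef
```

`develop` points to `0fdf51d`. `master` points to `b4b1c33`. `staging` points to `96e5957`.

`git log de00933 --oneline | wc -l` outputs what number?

Walking parent pointers from de00933: reachable set = {1286eef, 909448e, dc8f762, de00933}.
That is 4 commits.

4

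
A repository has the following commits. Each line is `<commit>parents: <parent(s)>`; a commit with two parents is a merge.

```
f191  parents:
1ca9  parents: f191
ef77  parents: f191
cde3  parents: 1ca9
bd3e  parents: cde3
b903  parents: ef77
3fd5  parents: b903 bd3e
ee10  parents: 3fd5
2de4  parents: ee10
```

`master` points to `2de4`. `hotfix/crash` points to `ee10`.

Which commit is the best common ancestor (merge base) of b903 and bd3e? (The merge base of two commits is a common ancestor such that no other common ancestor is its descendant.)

Ancestors of b903: {b903, ef77, f191}.
Ancestors of bd3e: {1ca9, bd3e, cde3, f191}.
Common ancestors: {f191}.
The only common ancestor is f191, so it is the merge base.

f191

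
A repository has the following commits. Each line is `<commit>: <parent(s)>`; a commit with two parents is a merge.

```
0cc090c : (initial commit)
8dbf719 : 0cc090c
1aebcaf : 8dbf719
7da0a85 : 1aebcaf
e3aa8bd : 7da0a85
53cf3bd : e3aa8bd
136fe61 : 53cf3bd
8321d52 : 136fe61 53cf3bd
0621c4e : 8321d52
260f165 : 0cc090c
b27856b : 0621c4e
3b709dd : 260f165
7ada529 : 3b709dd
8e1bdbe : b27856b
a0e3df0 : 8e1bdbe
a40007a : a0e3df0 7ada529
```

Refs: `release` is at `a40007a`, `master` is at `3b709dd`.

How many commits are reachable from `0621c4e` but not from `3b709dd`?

Reachable from 0621c4e: {0621c4e, 0cc090c, 136fe61, 1aebcaf, 53cf3bd, 7da0a85, 8321d52, 8dbf719, e3aa8bd}.
Reachable from 3b709dd: {0cc090c, 260f165, 3b709dd}.
In 0621c4e's history but not 3b709dd's: {0621c4e, 136fe61, 1aebcaf, 53cf3bd, 7da0a85, 8321d52, 8dbf719, e3aa8bd} — 8 commits.

8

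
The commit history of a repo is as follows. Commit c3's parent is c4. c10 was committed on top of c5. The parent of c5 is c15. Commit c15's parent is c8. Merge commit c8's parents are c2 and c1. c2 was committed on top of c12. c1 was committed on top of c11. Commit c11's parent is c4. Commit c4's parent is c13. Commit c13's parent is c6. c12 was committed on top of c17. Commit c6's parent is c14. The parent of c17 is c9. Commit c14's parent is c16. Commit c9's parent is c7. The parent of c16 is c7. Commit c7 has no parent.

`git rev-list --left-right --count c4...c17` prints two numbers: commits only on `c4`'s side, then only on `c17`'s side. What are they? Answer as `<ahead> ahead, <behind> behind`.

Reachable from c4: {c13, c14, c16, c4, c6, c7}.
Reachable from c17: {c17, c7, c9}.
Only in c4's history (ahead): {c13, c14, c16, c4, c6} — 5.
Only in c17's history (behind): {c17, c9} — 2.

5 ahead, 2 behind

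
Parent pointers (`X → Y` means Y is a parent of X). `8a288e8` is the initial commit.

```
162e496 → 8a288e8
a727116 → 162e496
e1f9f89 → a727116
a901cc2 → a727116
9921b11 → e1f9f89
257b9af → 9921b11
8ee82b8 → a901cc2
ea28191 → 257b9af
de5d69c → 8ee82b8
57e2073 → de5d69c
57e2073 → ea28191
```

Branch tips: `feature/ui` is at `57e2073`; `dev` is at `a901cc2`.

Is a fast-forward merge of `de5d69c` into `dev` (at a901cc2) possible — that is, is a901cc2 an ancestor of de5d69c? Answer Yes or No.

Yes

A fast-forward from a901cc2 to de5d69c is possible iff a901cc2 is an ancestor of de5d69c.
Ancestors of de5d69c: {162e496, 8a288e8, 8ee82b8, a727116, a901cc2, de5d69c}.
a901cc2 is among them, so fast-forward is possible.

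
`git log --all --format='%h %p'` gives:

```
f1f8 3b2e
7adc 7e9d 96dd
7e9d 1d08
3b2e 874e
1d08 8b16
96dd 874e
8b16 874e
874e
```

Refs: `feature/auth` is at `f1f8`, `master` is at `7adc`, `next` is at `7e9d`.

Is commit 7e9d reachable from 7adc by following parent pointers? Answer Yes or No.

Ancestors of 7adc (commits reachable by following parents): {1d08, 7adc, 7e9d, 874e, 8b16, 96dd}.
7e9d is in that set, so it is an ancestor of 7adc.

Yes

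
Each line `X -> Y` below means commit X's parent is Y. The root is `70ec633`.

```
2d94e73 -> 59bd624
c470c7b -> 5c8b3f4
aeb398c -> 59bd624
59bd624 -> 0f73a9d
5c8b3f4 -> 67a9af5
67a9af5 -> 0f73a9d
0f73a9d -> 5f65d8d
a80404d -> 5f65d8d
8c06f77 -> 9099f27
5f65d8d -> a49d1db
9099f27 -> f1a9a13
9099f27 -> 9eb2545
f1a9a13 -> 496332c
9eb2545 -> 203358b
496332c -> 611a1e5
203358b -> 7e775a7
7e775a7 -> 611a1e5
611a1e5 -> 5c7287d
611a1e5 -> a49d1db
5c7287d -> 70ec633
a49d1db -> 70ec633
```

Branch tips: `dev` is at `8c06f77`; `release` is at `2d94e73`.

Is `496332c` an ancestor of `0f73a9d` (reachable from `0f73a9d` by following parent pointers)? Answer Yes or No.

Ancestors of 0f73a9d: {0f73a9d, 5f65d8d, 70ec633, a49d1db}.
496332c is not in that set, so it is not an ancestor of 0f73a9d.

No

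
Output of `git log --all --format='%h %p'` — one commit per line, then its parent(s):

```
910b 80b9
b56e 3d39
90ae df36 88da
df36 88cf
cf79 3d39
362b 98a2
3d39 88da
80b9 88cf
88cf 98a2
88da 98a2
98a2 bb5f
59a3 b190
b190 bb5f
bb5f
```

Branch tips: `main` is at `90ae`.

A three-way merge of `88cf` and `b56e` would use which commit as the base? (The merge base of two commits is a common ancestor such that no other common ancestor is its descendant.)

Ancestors of 88cf: {88cf, 98a2, bb5f}.
Ancestors of b56e: {3d39, 88da, 98a2, b56e, bb5f}.
Common ancestors: {98a2, bb5f}.
Among these, 98a2 is not an ancestor of any other common ancestor — it is the merge base.

98a2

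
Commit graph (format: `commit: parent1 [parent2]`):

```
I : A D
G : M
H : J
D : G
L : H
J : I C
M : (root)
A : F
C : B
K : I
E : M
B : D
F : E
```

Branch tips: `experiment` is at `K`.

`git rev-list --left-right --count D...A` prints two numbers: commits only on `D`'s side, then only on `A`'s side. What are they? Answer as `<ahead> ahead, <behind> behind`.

Reachable from D: {D, G, M}.
Reachable from A: {A, E, F, M}.
Only in D's history (ahead): {D, G} — 2.
Only in A's history (behind): {A, E, F} — 3.

2 ahead, 3 behind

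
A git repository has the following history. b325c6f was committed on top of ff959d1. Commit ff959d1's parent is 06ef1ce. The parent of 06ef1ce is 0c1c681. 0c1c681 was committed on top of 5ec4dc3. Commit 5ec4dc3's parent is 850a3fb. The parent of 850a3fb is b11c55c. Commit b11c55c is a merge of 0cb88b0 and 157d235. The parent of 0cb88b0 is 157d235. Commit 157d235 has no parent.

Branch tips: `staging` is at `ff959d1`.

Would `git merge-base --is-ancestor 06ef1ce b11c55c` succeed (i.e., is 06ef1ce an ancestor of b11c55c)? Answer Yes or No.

No

Ancestors of b11c55c: {0cb88b0, 157d235, b11c55c}.
06ef1ce is not in that set, so it is not an ancestor of b11c55c.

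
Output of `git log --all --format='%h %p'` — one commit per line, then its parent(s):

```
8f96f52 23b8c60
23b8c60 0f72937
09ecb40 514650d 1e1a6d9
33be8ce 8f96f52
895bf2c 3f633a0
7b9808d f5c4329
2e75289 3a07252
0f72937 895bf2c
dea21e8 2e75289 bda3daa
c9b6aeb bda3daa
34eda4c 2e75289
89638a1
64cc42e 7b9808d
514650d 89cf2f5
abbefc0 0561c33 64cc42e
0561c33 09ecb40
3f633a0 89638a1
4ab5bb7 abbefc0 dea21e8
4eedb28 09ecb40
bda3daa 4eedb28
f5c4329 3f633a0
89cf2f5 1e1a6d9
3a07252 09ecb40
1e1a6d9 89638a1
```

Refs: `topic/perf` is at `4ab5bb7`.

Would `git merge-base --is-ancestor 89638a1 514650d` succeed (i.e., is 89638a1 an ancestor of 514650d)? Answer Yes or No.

Ancestors of 514650d (commits reachable by following parents): {1e1a6d9, 514650d, 89638a1, 89cf2f5}.
89638a1 is in that set, so it is an ancestor of 514650d.

Yes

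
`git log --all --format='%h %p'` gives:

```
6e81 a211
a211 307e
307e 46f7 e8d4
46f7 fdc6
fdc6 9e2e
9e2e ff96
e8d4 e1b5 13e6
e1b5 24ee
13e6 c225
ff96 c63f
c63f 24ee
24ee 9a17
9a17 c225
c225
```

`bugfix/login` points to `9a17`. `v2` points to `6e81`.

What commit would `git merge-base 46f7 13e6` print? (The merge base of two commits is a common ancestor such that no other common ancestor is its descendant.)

c225

Ancestors of 46f7: {24ee, 46f7, 9a17, 9e2e, c225, c63f, fdc6, ff96}.
Ancestors of 13e6: {13e6, c225}.
Common ancestors: {c225}.
The only common ancestor is c225, so it is the merge base.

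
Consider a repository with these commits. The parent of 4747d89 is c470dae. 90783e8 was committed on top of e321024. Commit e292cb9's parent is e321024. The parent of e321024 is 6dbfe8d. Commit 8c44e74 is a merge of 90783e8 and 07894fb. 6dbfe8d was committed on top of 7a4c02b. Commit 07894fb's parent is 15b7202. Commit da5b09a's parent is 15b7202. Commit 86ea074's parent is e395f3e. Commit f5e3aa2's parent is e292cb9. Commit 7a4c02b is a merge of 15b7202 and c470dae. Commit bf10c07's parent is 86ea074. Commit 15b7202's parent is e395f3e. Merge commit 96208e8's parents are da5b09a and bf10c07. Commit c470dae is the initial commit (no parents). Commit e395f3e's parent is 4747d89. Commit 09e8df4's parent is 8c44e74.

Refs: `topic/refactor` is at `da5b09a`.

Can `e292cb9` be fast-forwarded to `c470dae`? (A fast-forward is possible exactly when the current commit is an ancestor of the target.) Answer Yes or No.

No

A fast-forward from e292cb9 to c470dae is possible iff e292cb9 is an ancestor of c470dae.
Ancestors of c470dae: {c470dae}.
e292cb9 is not among them, so fast-forward is not possible.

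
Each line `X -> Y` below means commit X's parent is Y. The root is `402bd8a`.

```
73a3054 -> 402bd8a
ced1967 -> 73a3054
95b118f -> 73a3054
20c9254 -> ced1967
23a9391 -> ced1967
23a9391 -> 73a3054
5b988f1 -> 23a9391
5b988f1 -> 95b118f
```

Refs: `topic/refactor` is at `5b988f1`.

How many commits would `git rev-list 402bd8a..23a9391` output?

Reachable from 23a9391: {23a9391, 402bd8a, 73a3054, ced1967}.
Reachable from 402bd8a: {402bd8a}.
In 23a9391's history but not 402bd8a's: {23a9391, 73a3054, ced1967} — 3 commits.

3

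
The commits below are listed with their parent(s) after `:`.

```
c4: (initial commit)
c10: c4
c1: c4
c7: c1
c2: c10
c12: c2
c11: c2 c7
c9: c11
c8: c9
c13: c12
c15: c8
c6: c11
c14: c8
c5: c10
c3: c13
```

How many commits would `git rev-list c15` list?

Walking parent pointers from c15: reachable set = {c1, c10, c11, c15, c2, c4, c7, c8, c9}.
That is 9 commits.

9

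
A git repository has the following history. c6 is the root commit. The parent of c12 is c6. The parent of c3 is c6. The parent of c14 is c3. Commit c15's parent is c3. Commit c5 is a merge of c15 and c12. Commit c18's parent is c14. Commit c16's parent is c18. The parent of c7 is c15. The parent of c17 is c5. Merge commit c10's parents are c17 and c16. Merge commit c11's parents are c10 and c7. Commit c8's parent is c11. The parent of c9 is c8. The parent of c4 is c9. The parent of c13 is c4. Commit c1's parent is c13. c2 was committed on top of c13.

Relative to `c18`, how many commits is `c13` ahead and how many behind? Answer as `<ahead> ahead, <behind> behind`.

Reachable from c13: {c10, c11, c12, c13, c14, c15, c16, c17, c18, c3, c4, c5, c6, c7, c8, c9}.
Reachable from c18: {c14, c18, c3, c6}.
Only in c13's history (ahead): {c10, c11, c12, c13, c15, c16, c17, c4, c5, c7, c8, c9} — 12.
Only in c18's history (behind): {} — 0.

12 ahead, 0 behind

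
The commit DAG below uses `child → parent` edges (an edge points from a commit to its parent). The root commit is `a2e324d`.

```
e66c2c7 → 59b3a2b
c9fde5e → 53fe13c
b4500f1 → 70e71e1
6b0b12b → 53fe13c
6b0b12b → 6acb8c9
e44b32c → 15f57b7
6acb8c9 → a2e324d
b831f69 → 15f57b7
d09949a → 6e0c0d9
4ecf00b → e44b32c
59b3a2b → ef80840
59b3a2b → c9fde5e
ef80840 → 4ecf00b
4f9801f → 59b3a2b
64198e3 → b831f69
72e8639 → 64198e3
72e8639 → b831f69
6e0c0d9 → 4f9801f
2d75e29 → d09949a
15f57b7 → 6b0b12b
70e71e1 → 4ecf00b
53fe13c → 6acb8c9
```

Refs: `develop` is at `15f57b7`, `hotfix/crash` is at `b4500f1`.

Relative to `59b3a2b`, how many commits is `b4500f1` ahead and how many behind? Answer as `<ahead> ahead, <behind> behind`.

Reachable from b4500f1: {15f57b7, 4ecf00b, 53fe13c, 6acb8c9, 6b0b12b, 70e71e1, a2e324d, b4500f1, e44b32c}.
Reachable from 59b3a2b: {15f57b7, 4ecf00b, 53fe13c, 59b3a2b, 6acb8c9, 6b0b12b, a2e324d, c9fde5e, e44b32c, ef80840}.
Only in b4500f1's history (ahead): {70e71e1, b4500f1} — 2.
Only in 59b3a2b's history (behind): {59b3a2b, c9fde5e, ef80840} — 3.

2 ahead, 3 behind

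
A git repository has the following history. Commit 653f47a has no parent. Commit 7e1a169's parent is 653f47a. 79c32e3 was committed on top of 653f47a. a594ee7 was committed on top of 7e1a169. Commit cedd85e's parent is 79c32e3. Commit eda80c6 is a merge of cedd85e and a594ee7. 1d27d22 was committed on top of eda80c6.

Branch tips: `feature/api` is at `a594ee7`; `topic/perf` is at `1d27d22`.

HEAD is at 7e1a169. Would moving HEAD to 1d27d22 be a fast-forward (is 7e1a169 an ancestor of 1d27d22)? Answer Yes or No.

A fast-forward from 7e1a169 to 1d27d22 is possible iff 7e1a169 is an ancestor of 1d27d22.
Ancestors of 1d27d22: {1d27d22, 653f47a, 79c32e3, 7e1a169, a594ee7, cedd85e, eda80c6}.
7e1a169 is among them, so fast-forward is possible.

Yes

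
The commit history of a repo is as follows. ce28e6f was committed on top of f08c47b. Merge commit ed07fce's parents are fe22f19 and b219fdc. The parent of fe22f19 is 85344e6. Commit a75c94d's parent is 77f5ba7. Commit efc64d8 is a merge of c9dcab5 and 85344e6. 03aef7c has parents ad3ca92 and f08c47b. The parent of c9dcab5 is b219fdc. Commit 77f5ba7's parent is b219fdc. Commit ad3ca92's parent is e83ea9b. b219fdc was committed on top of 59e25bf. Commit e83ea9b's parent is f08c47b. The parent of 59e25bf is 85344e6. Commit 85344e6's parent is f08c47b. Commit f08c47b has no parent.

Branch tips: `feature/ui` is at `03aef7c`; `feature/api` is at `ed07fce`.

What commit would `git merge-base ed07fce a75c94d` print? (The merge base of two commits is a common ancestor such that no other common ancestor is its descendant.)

b219fdc

Ancestors of ed07fce: {59e25bf, 85344e6, b219fdc, ed07fce, f08c47b, fe22f19}.
Ancestors of a75c94d: {59e25bf, 77f5ba7, 85344e6, a75c94d, b219fdc, f08c47b}.
Common ancestors: {59e25bf, 85344e6, b219fdc, f08c47b}.
Among these, b219fdc is not an ancestor of any other common ancestor — it is the merge base.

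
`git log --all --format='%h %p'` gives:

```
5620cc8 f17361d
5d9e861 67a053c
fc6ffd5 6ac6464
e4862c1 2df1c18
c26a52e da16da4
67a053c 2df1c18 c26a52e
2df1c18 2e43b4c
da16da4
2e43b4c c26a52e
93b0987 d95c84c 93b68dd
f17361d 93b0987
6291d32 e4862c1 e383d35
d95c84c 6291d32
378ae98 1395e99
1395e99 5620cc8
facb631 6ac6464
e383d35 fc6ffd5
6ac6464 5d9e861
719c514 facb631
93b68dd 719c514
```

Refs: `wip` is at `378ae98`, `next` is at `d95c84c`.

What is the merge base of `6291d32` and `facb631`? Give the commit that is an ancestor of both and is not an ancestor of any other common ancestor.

6ac6464

Ancestors of 6291d32: {2df1c18, 2e43b4c, 5d9e861, 6291d32, 67a053c, 6ac6464, c26a52e, da16da4, e383d35, e4862c1, fc6ffd5}.
Ancestors of facb631: {2df1c18, 2e43b4c, 5d9e861, 67a053c, 6ac6464, c26a52e, da16da4, facb631}.
Common ancestors: {2df1c18, 2e43b4c, 5d9e861, 67a053c, 6ac6464, c26a52e, da16da4}.
Among these, 6ac6464 is not an ancestor of any other common ancestor — it is the merge base.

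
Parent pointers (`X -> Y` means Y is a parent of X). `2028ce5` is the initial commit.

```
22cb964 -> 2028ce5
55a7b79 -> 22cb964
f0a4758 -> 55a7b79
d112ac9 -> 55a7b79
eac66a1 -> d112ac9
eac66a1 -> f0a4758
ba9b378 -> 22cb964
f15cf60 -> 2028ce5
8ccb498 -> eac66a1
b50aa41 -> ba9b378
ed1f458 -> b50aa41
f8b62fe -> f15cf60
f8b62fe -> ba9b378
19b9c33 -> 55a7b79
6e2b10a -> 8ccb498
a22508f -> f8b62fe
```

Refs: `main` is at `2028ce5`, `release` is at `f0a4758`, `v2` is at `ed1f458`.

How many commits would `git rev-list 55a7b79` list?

Walking parent pointers from 55a7b79: reachable set = {2028ce5, 22cb964, 55a7b79}.
That is 3 commits.

3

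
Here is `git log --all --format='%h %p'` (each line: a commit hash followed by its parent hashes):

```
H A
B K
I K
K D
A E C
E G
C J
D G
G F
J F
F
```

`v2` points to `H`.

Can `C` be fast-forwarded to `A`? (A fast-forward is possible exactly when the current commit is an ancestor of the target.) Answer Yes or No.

Yes

A fast-forward from C to A is possible iff C is an ancestor of A.
Ancestors of A: {A, C, E, F, G, J}.
C is among them, so fast-forward is possible.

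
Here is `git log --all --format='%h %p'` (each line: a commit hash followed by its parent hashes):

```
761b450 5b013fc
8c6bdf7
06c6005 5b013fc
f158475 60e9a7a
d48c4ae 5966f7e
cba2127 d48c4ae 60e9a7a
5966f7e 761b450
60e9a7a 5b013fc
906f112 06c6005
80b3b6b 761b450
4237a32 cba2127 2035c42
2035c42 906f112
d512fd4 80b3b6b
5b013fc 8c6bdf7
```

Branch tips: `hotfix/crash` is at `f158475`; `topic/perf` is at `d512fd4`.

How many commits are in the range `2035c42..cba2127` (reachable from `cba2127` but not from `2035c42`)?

5

Reachable from cba2127: {5966f7e, 5b013fc, 60e9a7a, 761b450, 8c6bdf7, cba2127, d48c4ae}.
Reachable from 2035c42: {06c6005, 2035c42, 5b013fc, 8c6bdf7, 906f112}.
In cba2127's history but not 2035c42's: {5966f7e, 60e9a7a, 761b450, cba2127, d48c4ae} — 5 commits.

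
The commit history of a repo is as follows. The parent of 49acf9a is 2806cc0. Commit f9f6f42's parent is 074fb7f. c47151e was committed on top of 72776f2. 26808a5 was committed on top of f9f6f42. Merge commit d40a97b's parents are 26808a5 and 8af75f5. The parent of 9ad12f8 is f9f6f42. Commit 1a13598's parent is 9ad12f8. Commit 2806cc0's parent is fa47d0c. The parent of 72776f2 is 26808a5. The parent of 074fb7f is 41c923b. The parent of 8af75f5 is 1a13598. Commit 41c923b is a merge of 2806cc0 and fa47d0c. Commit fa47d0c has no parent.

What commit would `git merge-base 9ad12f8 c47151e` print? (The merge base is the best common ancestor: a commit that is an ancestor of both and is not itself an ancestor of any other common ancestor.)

f9f6f42

Ancestors of 9ad12f8: {074fb7f, 2806cc0, 41c923b, 9ad12f8, f9f6f42, fa47d0c}.
Ancestors of c47151e: {074fb7f, 26808a5, 2806cc0, 41c923b, 72776f2, c47151e, f9f6f42, fa47d0c}.
Common ancestors: {074fb7f, 2806cc0, 41c923b, f9f6f42, fa47d0c}.
Among these, f9f6f42 is not an ancestor of any other common ancestor — it is the merge base.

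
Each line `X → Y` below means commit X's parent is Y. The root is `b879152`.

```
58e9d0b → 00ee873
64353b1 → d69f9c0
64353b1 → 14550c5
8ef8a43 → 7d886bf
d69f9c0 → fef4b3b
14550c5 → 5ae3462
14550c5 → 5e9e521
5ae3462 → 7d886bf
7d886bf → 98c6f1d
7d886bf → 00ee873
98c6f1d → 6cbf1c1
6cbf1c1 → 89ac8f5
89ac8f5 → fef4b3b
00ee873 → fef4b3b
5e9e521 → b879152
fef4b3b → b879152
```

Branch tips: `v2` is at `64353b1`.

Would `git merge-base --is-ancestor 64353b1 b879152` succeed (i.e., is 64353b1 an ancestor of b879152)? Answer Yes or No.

Ancestors of b879152: {b879152}.
64353b1 is not in that set, so it is not an ancestor of b879152.

No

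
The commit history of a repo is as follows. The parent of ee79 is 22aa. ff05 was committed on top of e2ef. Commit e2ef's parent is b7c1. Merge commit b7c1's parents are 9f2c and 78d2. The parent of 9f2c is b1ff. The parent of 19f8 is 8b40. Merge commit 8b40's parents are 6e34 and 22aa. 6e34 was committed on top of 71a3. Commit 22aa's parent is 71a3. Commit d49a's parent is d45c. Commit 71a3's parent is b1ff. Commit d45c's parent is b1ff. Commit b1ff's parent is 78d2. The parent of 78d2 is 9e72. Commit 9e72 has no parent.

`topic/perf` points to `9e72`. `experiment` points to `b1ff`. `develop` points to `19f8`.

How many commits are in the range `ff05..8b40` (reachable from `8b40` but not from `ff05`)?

4

Reachable from 8b40: {22aa, 6e34, 71a3, 78d2, 8b40, 9e72, b1ff}.
Reachable from ff05: {78d2, 9e72, 9f2c, b1ff, b7c1, e2ef, ff05}.
In 8b40's history but not ff05's: {22aa, 6e34, 71a3, 8b40} — 4 commits.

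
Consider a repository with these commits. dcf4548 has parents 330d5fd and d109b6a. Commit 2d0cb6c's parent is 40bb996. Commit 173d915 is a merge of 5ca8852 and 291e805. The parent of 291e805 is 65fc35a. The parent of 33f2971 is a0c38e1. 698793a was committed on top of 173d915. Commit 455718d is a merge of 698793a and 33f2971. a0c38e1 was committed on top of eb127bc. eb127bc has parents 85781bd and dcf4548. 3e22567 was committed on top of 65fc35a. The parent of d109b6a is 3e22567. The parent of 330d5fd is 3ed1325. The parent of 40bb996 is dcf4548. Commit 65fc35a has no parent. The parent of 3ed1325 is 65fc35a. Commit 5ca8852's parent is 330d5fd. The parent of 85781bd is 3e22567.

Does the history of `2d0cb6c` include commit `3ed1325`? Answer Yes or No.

Yes

Ancestors of 2d0cb6c (commits reachable by following parents): {2d0cb6c, 330d5fd, 3e22567, 3ed1325, 40bb996, 65fc35a, d109b6a, dcf4548}.
3ed1325 is in that set, so it is an ancestor of 2d0cb6c.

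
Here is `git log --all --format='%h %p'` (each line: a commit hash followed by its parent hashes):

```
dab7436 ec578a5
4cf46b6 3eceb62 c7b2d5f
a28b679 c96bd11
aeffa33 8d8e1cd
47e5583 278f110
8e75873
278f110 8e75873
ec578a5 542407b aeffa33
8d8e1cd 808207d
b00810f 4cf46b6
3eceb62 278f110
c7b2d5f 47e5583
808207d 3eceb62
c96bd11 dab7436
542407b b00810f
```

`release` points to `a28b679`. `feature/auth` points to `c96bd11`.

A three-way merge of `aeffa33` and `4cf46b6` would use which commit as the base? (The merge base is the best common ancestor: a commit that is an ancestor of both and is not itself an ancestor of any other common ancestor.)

Ancestors of aeffa33: {278f110, 3eceb62, 808207d, 8d8e1cd, 8e75873, aeffa33}.
Ancestors of 4cf46b6: {278f110, 3eceb62, 47e5583, 4cf46b6, 8e75873, c7b2d5f}.
Common ancestors: {278f110, 3eceb62, 8e75873}.
Among these, 3eceb62 is not an ancestor of any other common ancestor — it is the merge base.

3eceb62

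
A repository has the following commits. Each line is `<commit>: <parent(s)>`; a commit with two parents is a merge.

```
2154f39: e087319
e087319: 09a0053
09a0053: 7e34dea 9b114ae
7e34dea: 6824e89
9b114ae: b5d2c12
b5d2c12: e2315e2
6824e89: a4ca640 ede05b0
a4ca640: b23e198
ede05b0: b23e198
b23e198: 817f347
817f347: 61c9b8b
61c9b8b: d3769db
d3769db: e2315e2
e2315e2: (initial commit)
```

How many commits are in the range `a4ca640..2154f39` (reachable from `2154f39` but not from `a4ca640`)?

Reachable from 2154f39: {09a0053, 2154f39, 61c9b8b, 6824e89, 7e34dea, 817f347, 9b114ae, a4ca640, b23e198, b5d2c12, d3769db, e087319, e2315e2, ede05b0}.
Reachable from a4ca640: {61c9b8b, 817f347, a4ca640, b23e198, d3769db, e2315e2}.
In 2154f39's history but not a4ca640's: {09a0053, 2154f39, 6824e89, 7e34dea, 9b114ae, b5d2c12, e087319, ede05b0} — 8 commits.

8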